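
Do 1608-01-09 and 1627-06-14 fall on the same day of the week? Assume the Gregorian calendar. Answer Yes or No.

From Jan 9, 1608 to Jun 14, 1627 is 7096 days.
7096 mod 7 = 5, so they are different weekdays.
(Jan 9, 1608 is a Wednesday; Jun 14, 1627 is a Monday.)

No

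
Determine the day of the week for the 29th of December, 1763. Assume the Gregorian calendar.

Thursday

Doomsday rule: the anchor day for the 1700s is Sunday. For year 63: 63÷12 = 5 r 3, and 3÷4 = 0, so 5+3+0 = 8.
Sunday + 8 ≡ Monday — that's 1763's doomsday.
In December the doomsday date is Dec 12.
Dec 29 is 17 days after Dec 12; 17 mod 7 = 3, so Monday + 3 = Thursday.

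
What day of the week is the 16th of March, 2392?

Monday

Doomsday rule: the anchor day for the 2300s is Wednesday. For year 92: 92÷12 = 7 r 8, and 8÷4 = 2, so 7+8+2 = 17.
Wednesday + 17 ≡ Saturday — that's 2392's doomsday.
In March the doomsday date is Mar 14.
Mar 16 is 2 days after Mar 14; 2 mod 7 = 2, so Saturday + 2 = Monday.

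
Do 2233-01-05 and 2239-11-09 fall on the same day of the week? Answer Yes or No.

Yes

From Jan 5, 2233 to Nov 9, 2239 is 2499 days.
2499 mod 7 = 0, so they are the same weekday.
(Jan 5, 2233 is a Saturday; Nov 9, 2239 is a Saturday.)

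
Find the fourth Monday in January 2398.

January 1, 2398 is a Thursday.
The first Monday is therefore January 5 (4 days later).
The fourth Monday is 5 + 3×7 = January 26.

January 26, 2398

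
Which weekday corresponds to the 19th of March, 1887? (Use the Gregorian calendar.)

Doomsday rule: the anchor day for the 1800s is Friday. For year 87: 87÷12 = 7 r 3, and 3÷4 = 0, so 7+3+0 = 10.
Friday + 10 ≡ Monday — that's 1887's doomsday.
In March the doomsday date is Mar 14.
Mar 19 is 5 days after Mar 14; 5 mod 7 = 5, so Monday + 5 = Saturday.

Saturday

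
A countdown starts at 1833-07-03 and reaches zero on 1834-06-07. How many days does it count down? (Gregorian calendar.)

Jul 3, 1833 → Aug 3, 1833: 31 days (July has 31).
Aug 3, 1833 → Sep 3, 1833: 31 days (August has 31).
Sep 3, 1833 → Oct 3, 1833: 30 days (September has 30).
Oct 3, 1833 → Nov 3, 1833: 31 days (October has 31).
Nov 3, 1833 → Dec 3, 1833: 30 days (November has 30).
Dec 3, 1833 → Jan 3, 1834: 31 days (December has 31).
Jan 3, 1834 → Feb 3, 1834: 31 days (January has 31).
Feb 3, 1834 → Mar 3, 1834: 28 days (February has 28).
Mar 3, 1834 → Apr 3, 1834: 31 days (March has 31).
Apr 3, 1834 → May 3, 1834: 30 days (April has 30).
May 3, 1834 → Jun 3, 1834: 31 days (May has 31).
Jun 3, 1834 → Jun 7, 1834: 4 days.
Total: 339 days.

339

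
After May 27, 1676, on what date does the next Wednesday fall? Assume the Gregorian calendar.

May 27, 1676 is a Wednesday.
From Wednesday to the next Wednesday is 7 days.
May 27, 1676 + 7 = Jun 3, 1676.

June 3, 1676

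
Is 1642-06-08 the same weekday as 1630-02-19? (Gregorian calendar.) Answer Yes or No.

No

From Feb 19, 1630 to Jun 8, 1642 is 4492 days.
4492 mod 7 = 5, so they are different weekdays.
(Feb 19, 1630 is a Tuesday; Jun 8, 1642 is a Sunday.)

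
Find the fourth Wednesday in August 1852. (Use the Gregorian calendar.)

August 1, 1852 is a Sunday.
The first Wednesday is therefore August 4 (3 days later).
The fourth Wednesday is 4 + 3×7 = August 25.

August 25, 1852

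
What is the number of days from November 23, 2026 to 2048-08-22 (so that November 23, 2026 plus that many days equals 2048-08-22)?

7943

Nov 23, 2026 → Nov 23, 2027: 365 days.
Nov 23, 2027 → Nov 23, 2028: 366 days (Feb 29, 2028 is in that span).
Nov 23, 2028 → Nov 23, 2029: 365 days.
Nov 23, 2029 → Nov 23, 2030: 365 days.
Nov 23, 2030 → Nov 23, 2031: 365 days.
Nov 23, 2031 → Nov 23, 2032: 366 days (Feb 29, 2032 is in that span).
Nov 23, 2032 → Nov 23, 2033: 365 days.
Nov 23, 2033 → Nov 23, 2034: 365 days.
Nov 23, 2034 → Nov 23, 2035: 365 days.
Nov 23, 2035 → Nov 23, 2036: 366 days (Feb 29, 2036 is in that span).
Nov 23, 2036 → Nov 23, 2037: 365 days.
Nov 23, 2037 → Nov 23, 2038: 365 days.
Nov 23, 2038 → Nov 23, 2039: 365 days.
Nov 23, 2039 → Nov 23, 2040: 366 days (Feb 29, 2040 is in that span).
Nov 23, 2040 → Nov 23, 2041: 365 days.
Nov 23, 2041 → Nov 23, 2042: 365 days.
Nov 23, 2042 → Nov 23, 2043: 365 days.
Nov 23, 2043 → Nov 23, 2044: 366 days (Feb 29, 2044 is in that span).
Nov 23, 2044 → Nov 23, 2045: 365 days.
Nov 23, 2045 → Nov 23, 2046: 365 days.
Nov 23, 2046 → Nov 23, 2047: 365 days.
Nov 23, 2047 → Dec 23, 2047: 30 days (November has 30).
Dec 23, 2047 → Jan 23, 2048: 31 days (December has 31).
Jan 23, 2048 → Feb 23, 2048: 31 days (January has 31).
Feb 23, 2048 → Mar 23, 2048: 29 days (February has 29).
Mar 23, 2048 → Apr 23, 2048: 31 days (March has 31).
Apr 23, 2048 → May 23, 2048: 30 days (April has 30).
May 23, 2048 → Jun 23, 2048: 31 days (May has 31).
Jun 23, 2048 → Jul 23, 2048: 30 days (June has 30).
Jul 23, 2048 → Aug 22, 2048: 30 days.
Total: 7943 days.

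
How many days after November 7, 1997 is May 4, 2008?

Nov 7, 1997 → Nov 7, 1998: 365 days.
Nov 7, 1998 → Nov 7, 1999: 365 days.
Nov 7, 1999 → Nov 7, 2000: 366 days (Feb 29, 2000 is in that span).
Nov 7, 2000 → Nov 7, 2001: 365 days.
Nov 7, 2001 → Nov 7, 2002: 365 days.
Nov 7, 2002 → Nov 7, 2003: 365 days.
Nov 7, 2003 → Nov 7, 2004: 366 days (Feb 29, 2004 is in that span).
Nov 7, 2004 → Nov 7, 2005: 365 days.
Nov 7, 2005 → Nov 7, 2006: 365 days.
Nov 7, 2006 → Nov 7, 2007: 365 days.
Nov 7, 2007 → Dec 7, 2007: 30 days (November has 30).
Dec 7, 2007 → Jan 7, 2008: 31 days (December has 31).
Jan 7, 2008 → Feb 7, 2008: 31 days (January has 31).
Feb 7, 2008 → Mar 7, 2008: 29 days (February has 29).
Mar 7, 2008 → Apr 7, 2008: 31 days (March has 31).
Apr 7, 2008 → May 4, 2008: 27 days.
Total: 3831 days.

3831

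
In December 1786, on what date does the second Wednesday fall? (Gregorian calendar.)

December 13, 1786

December 1, 1786 is a Friday.
The first Wednesday is therefore December 6 (5 days later).
The second Wednesday is 6 + 1×7 = December 13.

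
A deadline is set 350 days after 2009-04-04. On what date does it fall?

Apr has 30 days: +27 → May 1, 2009 (323 left).
May has 31 days: +31 → Jun 1, 2009 (292 left).
Jun has 30 days: +30 → Jul 1, 2009 (262 left).
Jul has 31 days: +31 → Aug 1, 2009 (231 left).
Aug has 31 days: +31 → Sep 1, 2009 (200 left).
Sep has 30 days: +30 → Oct 1, 2009 (170 left).
Oct has 31 days: +31 → Nov 1, 2009 (139 left).
Nov has 30 days: +30 → Dec 1, 2009 (109 left).
Dec has 31 days: +31 → Jan 1, 2010 (78 left).
Jan has 31 days: +31 → Feb 1, 2010 (47 left).
Feb has 28 days: +28 → Mar 1, 2010 (19 left).
+19 → Mar 20, 2010.

March 20, 2010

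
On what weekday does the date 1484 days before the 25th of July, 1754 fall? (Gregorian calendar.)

Thursday

Jul 25, 1754 is a Thursday.
1484 mod 7 = 0, so 1484 days before a Thursday is Thursday − 0 = Thursday.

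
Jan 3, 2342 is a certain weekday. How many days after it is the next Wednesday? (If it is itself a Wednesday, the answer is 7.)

Jan 3, 2342 is a Saturday.
From Saturday to the next Wednesday is 4 days.

4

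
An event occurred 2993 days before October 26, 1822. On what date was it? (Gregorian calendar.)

August 16, 1814

−365 (one year) → Oct 26, 1821 (2628 left).
−365 (one year) → Oct 26, 1820 (2263 left).
−366 (one year; includes Feb 29, 1820) → Oct 26, 1819 (1897 left).
−365 (one year) → Oct 26, 1818 (1532 left).
−365 (one year) → Oct 26, 1817 (1167 left).
−365 (one year) → Oct 26, 1816 (802 left).
−366 (one year; includes Feb 29, 1816) → Oct 26, 1815 (436 left).
−365 (one year) → Oct 26, 1814 (71 left).
−26 → Sep 30, 1814 (end of Sep, 30 days; 45 left).
−30 → Aug 31, 1814 (end of Aug, 31 days; 15 left).
−15 → Aug 16, 1814.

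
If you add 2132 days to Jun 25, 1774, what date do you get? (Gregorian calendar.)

+365 (one year) → Jun 25, 1775 (1767 left).
+366 (one year; includes Feb 29, 1776) → Jun 25, 1776 (1401 left).
+365 (one year) → Jun 25, 1777 (1036 left).
+365 (one year) → Jun 25, 1778 (671 left).
+365 (one year) → Jun 25, 1779 (306 left).
Jun has 30 days: +6 → Jul 1, 1779 (300 left).
Jul has 31 days: +31 → Aug 1, 1779 (269 left).
Aug has 31 days: +31 → Sep 1, 1779 (238 left).
Sep has 30 days: +30 → Oct 1, 1779 (208 left).
Oct has 31 days: +31 → Nov 1, 1779 (177 left).
Nov has 30 days: +30 → Dec 1, 1779 (147 left).
Dec has 31 days: +31 → Jan 1, 1780 (116 left).
Jan has 31 days: +31 → Feb 1, 1780 (85 left).
Feb has 29 days: +29 → Mar 1, 1780 (56 left).
Mar has 31 days: +31 → Apr 1, 1780 (25 left).
+25 → Apr 26, 1780.

April 26, 1780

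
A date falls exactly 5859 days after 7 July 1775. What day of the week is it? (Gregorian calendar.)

First find the weekday of Jul 7, 1775. Doomsday rule: the anchor day for the 1700s is Sunday. For year 75: 75÷12 = 6 r 3, and 3÷4 = 0, so 6+3+0 = 9.
Sunday + 9 ≡ Tuesday — that's 1775's doomsday.
In July the doomsday date is Jul 11.
Jul 7 is 4 days before Jul 11; 4 mod 7 = 4, so Tuesday − 4 = Friday.
5859 mod 7 = 0, so 5859 days after a Friday is Friday + 0 = Friday.

Friday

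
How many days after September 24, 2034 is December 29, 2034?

96

Sep 24, 2034 → Oct 24, 2034: 30 days (September has 30).
Oct 24, 2034 → Nov 24, 2034: 31 days (October has 31).
Nov 24, 2034 → Dec 24, 2034: 30 days (November has 30).
Dec 24, 2034 → Dec 29, 2034: 5 days.
Total: 96 days.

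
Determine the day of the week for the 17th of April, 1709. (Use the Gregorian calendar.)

Doomsday rule: the anchor day for the 1700s is Sunday. For year 09: 9÷12 = 0 r 9, and 9÷4 = 2, so 0+9+2 = 11.
Sunday + 11 ≡ Thursday — that's 1709's doomsday.
In April the doomsday date is Apr 4.
Apr 17 is 13 days after Apr 4; 13 mod 7 = 6, so Thursday + 6 = Wednesday.

Wednesday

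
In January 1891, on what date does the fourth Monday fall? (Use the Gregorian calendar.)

January 1, 1891 is a Thursday.
The first Monday is therefore January 5 (4 days later).
The fourth Monday is 5 + 3×7 = January 26.

January 26, 1891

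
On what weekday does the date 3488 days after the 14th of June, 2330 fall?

Monday

First find the weekday of Jun 14, 2330. Doomsday rule: the anchor day for the 2300s is Wednesday. For year 30: 30÷12 = 2 r 6, and 6÷4 = 1, so 2+6+1 = 9.
Wednesday + 9 ≡ Friday — that's 2330's doomsday.
In June the doomsday date is Jun 6.
Jun 14 is 8 days after Jun 6; 8 mod 7 = 1, so Friday + 1 = Saturday.
3488 mod 7 = 2, so 3488 days after a Saturday is Saturday + 2 = Monday.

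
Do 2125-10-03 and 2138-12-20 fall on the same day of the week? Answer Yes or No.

From Oct 3, 2125 to Dec 20, 2138 is 4826 days.
4826 mod 7 = 3, so they are different weekdays.
(Oct 3, 2125 is a Wednesday; Dec 20, 2138 is a Saturday.)

No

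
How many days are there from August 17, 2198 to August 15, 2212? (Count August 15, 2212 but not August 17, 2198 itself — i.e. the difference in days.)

5111

Aug 17, 2198 → Aug 17, 2199: 365 days.
Aug 17, 2199 → Aug 17, 2200: 365 days.
Aug 17, 2200 → Aug 17, 2201: 365 days.
Aug 17, 2201 → Aug 17, 2202: 365 days.
Aug 17, 2202 → Aug 17, 2203: 365 days.
Aug 17, 2203 → Aug 17, 2204: 366 days (Feb 29, 2204 is in that span).
Aug 17, 2204 → Aug 17, 2205: 365 days.
Aug 17, 2205 → Aug 17, 2206: 365 days.
Aug 17, 2206 → Aug 17, 2207: 365 days.
Aug 17, 2207 → Aug 17, 2208: 366 days (Feb 29, 2208 is in that span).
Aug 17, 2208 → Aug 17, 2209: 365 days.
Aug 17, 2209 → Aug 17, 2210: 365 days.
Aug 17, 2210 → Aug 17, 2211: 365 days.
Aug 17, 2211 → Sep 17, 2211: 31 days (August has 31).
Sep 17, 2211 → Oct 17, 2211: 30 days (September has 30).
Oct 17, 2211 → Nov 17, 2211: 31 days (October has 31).
Nov 17, 2211 → Dec 17, 2211: 30 days (November has 30).
Dec 17, 2211 → Jan 17, 2212: 31 days (December has 31).
Jan 17, 2212 → Feb 17, 2212: 31 days (January has 31).
Feb 17, 2212 → Mar 17, 2212: 29 days (February has 29).
Mar 17, 2212 → Apr 17, 2212: 31 days (March has 31).
Apr 17, 2212 → May 17, 2212: 30 days (April has 30).
May 17, 2212 → Jun 17, 2212: 31 days (May has 31).
Jun 17, 2212 → Jul 17, 2212: 30 days (June has 30).
Jul 17, 2212 → Aug 15, 2212: 29 days.
Total: 5111 days.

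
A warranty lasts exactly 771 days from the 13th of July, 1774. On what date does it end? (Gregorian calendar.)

+365 (one year) → Jul 13, 1775 (406 left).
+366 (one year; includes Feb 29, 1776) → Jul 13, 1776 (40 left).
Jul has 31 days: +19 → Aug 1, 1776 (21 left).
+21 → Aug 22, 1776.

August 22, 1776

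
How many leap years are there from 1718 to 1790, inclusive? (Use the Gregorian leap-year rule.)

Multiples of 4 in [1718,1790]: 18.
Of those, multiples of 100: 0 (not leap unless ÷400).
Multiples of 400: 0.
Leap years = 18 − 0 + 0 = 18.

18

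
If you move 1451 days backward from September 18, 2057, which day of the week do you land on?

Sunday

First find the weekday of Sep 18, 2057. Doomsday rule: the anchor day for the 2000s is Tuesday. For year 57: 57÷12 = 4 r 9, and 9÷4 = 2, so 4+9+2 = 15.
Tuesday + 15 ≡ Wednesday — that's 2057's doomsday.
In September the doomsday date is Sep 5.
Sep 18 is 13 days after Sep 5; 13 mod 7 = 6, so Wednesday + 6 = Tuesday.
1451 mod 7 = 2, so 1451 days before a Tuesday is Tuesday − 2 = Sunday.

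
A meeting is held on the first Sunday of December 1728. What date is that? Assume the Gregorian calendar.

December 1, 1728 is a Wednesday.
The first Sunday is therefore December 5 (4 days later).

December 5, 1728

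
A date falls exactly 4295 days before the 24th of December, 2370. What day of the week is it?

Sunday

First find the weekday of Dec 24, 2370. Doomsday rule: the anchor day for the 2300s is Wednesday. For year 70: 70÷12 = 5 r 10, and 10÷4 = 2, so 5+10+2 = 17.
Wednesday + 17 ≡ Saturday — that's 2370's doomsday.
In December the doomsday date is Dec 12.
Dec 24 is 12 days after Dec 12; 12 mod 7 = 5, so Saturday + 5 = Thursday.
4295 mod 7 = 4, so 4295 days before a Thursday is Thursday − 4 = Sunday.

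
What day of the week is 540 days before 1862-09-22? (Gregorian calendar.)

Sep 22, 1862 is a Monday.
540 mod 7 = 1, so 540 days before a Monday is Monday − 1 = Sunday.

Sunday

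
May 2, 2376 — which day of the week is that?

Doomsday rule: the anchor day for the 2300s is Wednesday. For year 76: 76÷12 = 6 r 4, and 4÷4 = 1, so 6+4+1 = 11.
Wednesday + 11 ≡ Sunday — that's 2376's doomsday.
In May the doomsday date is May 9.
May 2 is 7 days before May 9; 7 mod 7 = 0, so Sunday − 0 = Sunday.

Sunday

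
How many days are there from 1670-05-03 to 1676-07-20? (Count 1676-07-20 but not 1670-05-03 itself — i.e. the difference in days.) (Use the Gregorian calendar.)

2270

May 3, 1670 → May 3, 1671: 365 days.
May 3, 1671 → May 3, 1672: 366 days (Feb 29, 1672 is in that span).
May 3, 1672 → May 3, 1673: 365 days.
May 3, 1673 → May 3, 1674: 365 days.
May 3, 1674 → May 3, 1675: 365 days.
May 3, 1675 → May 3, 1676: 366 days (Feb 29, 1676 is in that span).
May 3, 1676 → Jun 3, 1676: 31 days (May has 31).
Jun 3, 1676 → Jul 3, 1676: 30 days (June has 30).
Jul 3, 1676 → Jul 20, 1676: 17 days.
Total: 2270 days.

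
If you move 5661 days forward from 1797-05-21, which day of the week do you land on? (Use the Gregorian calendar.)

May 21, 1797 is a Sunday.
5661 mod 7 = 5, so 5661 days after a Sunday is Sunday + 5 = Friday.

Friday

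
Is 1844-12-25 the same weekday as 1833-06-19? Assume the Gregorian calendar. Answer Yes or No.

Yes

From Jun 19, 1833 to Dec 25, 1844 is 4207 days.
4207 mod 7 = 0, so they are the same weekday.
(Jun 19, 1833 is a Wednesday; Dec 25, 1844 is a Wednesday.)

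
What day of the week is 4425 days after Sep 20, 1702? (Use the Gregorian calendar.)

Thursday

Sep 20, 1702 is a Wednesday.
4425 mod 7 = 1, so 4425 days after a Wednesday is Wednesday + 1 = Thursday.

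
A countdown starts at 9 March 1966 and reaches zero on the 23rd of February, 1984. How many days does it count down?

Mar 9, 1966 → Mar 9, 1967: 365 days.
Mar 9, 1967 → Mar 9, 1968: 366 days (Feb 29, 1968 is in that span).
Mar 9, 1968 → Mar 9, 1969: 365 days.
Mar 9, 1969 → Mar 9, 1970: 365 days.
Mar 9, 1970 → Mar 9, 1971: 365 days.
Mar 9, 1971 → Mar 9, 1972: 366 days (Feb 29, 1972 is in that span).
Mar 9, 1972 → Mar 9, 1973: 365 days.
Mar 9, 1973 → Mar 9, 1974: 365 days.
Mar 9, 1974 → Mar 9, 1975: 365 days.
Mar 9, 1975 → Mar 9, 1976: 366 days (Feb 29, 1976 is in that span).
Mar 9, 1976 → Mar 9, 1977: 365 days.
Mar 9, 1977 → Mar 9, 1978: 365 days.
Mar 9, 1978 → Mar 9, 1979: 365 days.
Mar 9, 1979 → Mar 9, 1980: 366 days (Feb 29, 1980 is in that span).
Mar 9, 1980 → Mar 9, 1981: 365 days.
Mar 9, 1981 → Mar 9, 1982: 365 days.
Mar 9, 1982 → Mar 9, 1983: 365 days.
Mar 9, 1983 → Apr 9, 1983: 31 days (March has 31).
Apr 9, 1983 → May 9, 1983: 30 days (April has 30).
May 9, 1983 → Jun 9, 1983: 31 days (May has 31).
Jun 9, 1983 → Jul 9, 1983: 30 days (June has 30).
Jul 9, 1983 → Aug 9, 1983: 31 days (July has 31).
Aug 9, 1983 → Sep 9, 1983: 31 days (August has 31).
Sep 9, 1983 → Oct 9, 1983: 30 days (September has 30).
Oct 9, 1983 → Nov 9, 1983: 31 days (October has 31).
Nov 9, 1983 → Dec 9, 1983: 30 days (November has 30).
Dec 9, 1983 → Jan 9, 1984: 31 days (December has 31).
Jan 9, 1984 → Feb 9, 1984: 31 days (January has 31).
Feb 9, 1984 → Feb 23, 1984: 14 days.
Total: 6560 days.

6560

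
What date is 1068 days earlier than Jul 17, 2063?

August 13, 2060

−365 (one year) → Jul 17, 2062 (703 left).
−365 (one year) → Jul 17, 2061 (338 left).
−17 → Jun 30, 2061 (end of Jun, 30 days; 321 left).
−30 → May 31, 2061 (end of May, 31 days; 291 left).
−31 → Apr 30, 2061 (end of Apr, 30 days; 260 left).
−30 → Mar 31, 2061 (end of Mar, 31 days; 230 left).
−31 → Feb 28, 2061 (end of Feb, 28 days; 199 left).
−28 → Jan 31, 2061 (end of Jan, 31 days; 171 left).
−31 → Dec 31, 2060 (end of Dec, 31 days; 140 left).
−31 → Nov 30, 2060 (end of Nov, 30 days; 109 left).
−30 → Oct 31, 2060 (end of Oct, 31 days; 79 left).
−31 → Sep 30, 2060 (end of Sep, 30 days; 48 left).
−30 → Aug 31, 2060 (end of Aug, 31 days; 18 left).
−18 → Aug 13, 2060.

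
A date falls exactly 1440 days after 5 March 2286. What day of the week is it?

Wednesday

First find the weekday of Mar 5, 2286. Doomsday rule: the anchor day for the 2200s is Friday. For year 86: 86÷12 = 7 r 2, and 2÷4 = 0, so 7+2+0 = 9.
Friday + 9 ≡ Sunday — that's 2286's doomsday.
In March the doomsday date is Mar 14.
Mar 5 is 9 days before Mar 14; 9 mod 7 = 2, so Sunday − 2 = Friday.
1440 mod 7 = 5, so 1440 days after a Friday is Friday + 5 = Wednesday.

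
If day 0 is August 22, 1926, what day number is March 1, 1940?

Aug 22, 1926 → Aug 22, 1927: 365 days.
Aug 22, 1927 → Aug 22, 1928: 366 days (Feb 29, 1928 is in that span).
Aug 22, 1928 → Aug 22, 1929: 365 days.
Aug 22, 1929 → Aug 22, 1930: 365 days.
Aug 22, 1930 → Aug 22, 1931: 365 days.
Aug 22, 1931 → Aug 22, 1932: 366 days (Feb 29, 1932 is in that span).
Aug 22, 1932 → Aug 22, 1933: 365 days.
Aug 22, 1933 → Aug 22, 1934: 365 days.
Aug 22, 1934 → Aug 22, 1935: 365 days.
Aug 22, 1935 → Aug 22, 1936: 366 days (Feb 29, 1936 is in that span).
Aug 22, 1936 → Aug 22, 1937: 365 days.
Aug 22, 1937 → Aug 22, 1938: 365 days.
Aug 22, 1938 → Aug 22, 1939: 365 days.
Aug 22, 1939 → Sep 22, 1939: 31 days (August has 31).
Sep 22, 1939 → Oct 22, 1939: 30 days (September has 30).
Oct 22, 1939 → Nov 22, 1939: 31 days (October has 31).
Nov 22, 1939 → Dec 22, 1939: 30 days (November has 30).
Dec 22, 1939 → Jan 22, 1940: 31 days (December has 31).
Jan 22, 1940 → Feb 22, 1940: 31 days (January has 31).
Feb 22, 1940 → Mar 1, 1940: 8 days.
Total: 4940 days.

4940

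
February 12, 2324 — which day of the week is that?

Tuesday

Doomsday rule: the anchor day for the 2300s is Wednesday. For year 24: 24÷12 = 2 r 0, and 0÷4 = 0, so 2+0+0 = 2.
Wednesday + 2 ≡ Friday — that's 2324's doomsday.
In February the doomsday date is Feb 29 (2324 is a leap year (divisible by 4)).
Feb 12 is 17 days before Feb 29; 17 mod 7 = 3, so Friday − 3 = Tuesday.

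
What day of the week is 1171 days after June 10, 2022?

Jun 10, 2022 is a Friday.
1171 mod 7 = 2, so 1171 days after a Friday is Friday + 2 = Sunday.

Sunday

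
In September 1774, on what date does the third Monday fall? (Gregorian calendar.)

September 1, 1774 is a Thursday.
The first Monday is therefore September 5 (4 days later).
The third Monday is 5 + 2×7 = September 19.

September 19, 1774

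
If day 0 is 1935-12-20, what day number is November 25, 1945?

3628

Dec 20, 1935 → Dec 20, 1936: 366 days (Feb 29, 1936 is in that span).
Dec 20, 1936 → Dec 20, 1937: 365 days.
Dec 20, 1937 → Dec 20, 1938: 365 days.
Dec 20, 1938 → Dec 20, 1939: 365 days.
Dec 20, 1939 → Dec 20, 1940: 366 days (Feb 29, 1940 is in that span).
Dec 20, 1940 → Dec 20, 1941: 365 days.
Dec 20, 1941 → Dec 20, 1942: 365 days.
Dec 20, 1942 → Dec 20, 1943: 365 days.
Dec 20, 1943 → Dec 20, 1944: 366 days (Feb 29, 1944 is in that span).
Dec 20, 1944 → Jan 20, 1945: 31 days (December has 31).
Jan 20, 1945 → Feb 20, 1945: 31 days (January has 31).
Feb 20, 1945 → Mar 20, 1945: 28 days (February has 28).
Mar 20, 1945 → Apr 20, 1945: 31 days (March has 31).
Apr 20, 1945 → May 20, 1945: 30 days (April has 30).
May 20, 1945 → Jun 20, 1945: 31 days (May has 31).
Jun 20, 1945 → Jul 20, 1945: 30 days (June has 30).
Jul 20, 1945 → Aug 20, 1945: 31 days (July has 31).
Aug 20, 1945 → Sep 20, 1945: 31 days (August has 31).
Sep 20, 1945 → Oct 20, 1945: 30 days (September has 30).
Oct 20, 1945 → Nov 20, 1945: 31 days (October has 31).
Nov 20, 1945 → Nov 25, 1945: 5 days.
Total: 3628 days.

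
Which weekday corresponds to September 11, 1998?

Doomsday rule: the anchor day for the 1900s is Wednesday. For year 98: 98÷12 = 8 r 2, and 2÷4 = 0, so 8+2+0 = 10.
Wednesday + 10 ≡ Saturday — that's 1998's doomsday.
In September the doomsday date is Sep 5.
Sep 11 is 6 days after Sep 5; 6 mod 7 = 6, so Saturday + 6 = Friday.

Friday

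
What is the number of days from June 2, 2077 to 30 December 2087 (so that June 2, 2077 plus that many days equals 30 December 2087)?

3863

Jun 2, 2077 → Jun 2, 2078: 365 days.
Jun 2, 2078 → Jun 2, 2079: 365 days.
Jun 2, 2079 → Jun 2, 2080: 366 days (Feb 29, 2080 is in that span).
Jun 2, 2080 → Jun 2, 2081: 365 days.
Jun 2, 2081 → Jun 2, 2082: 365 days.
Jun 2, 2082 → Jun 2, 2083: 365 days.
Jun 2, 2083 → Jun 2, 2084: 366 days (Feb 29, 2084 is in that span).
Jun 2, 2084 → Jun 2, 2085: 365 days.
Jun 2, 2085 → Jun 2, 2086: 365 days.
Jun 2, 2086 → Jun 2, 2087: 365 days.
Jun 2, 2087 → Jul 2, 2087: 30 days (June has 30).
Jul 2, 2087 → Aug 2, 2087: 31 days (July has 31).
Aug 2, 2087 → Sep 2, 2087: 31 days (August has 31).
Sep 2, 2087 → Oct 2, 2087: 30 days (September has 30).
Oct 2, 2087 → Nov 2, 2087: 31 days (October has 31).
Nov 2, 2087 → Dec 2, 2087: 30 days (November has 30).
Dec 2, 2087 → Dec 30, 2087: 28 days.
Total: 3863 days.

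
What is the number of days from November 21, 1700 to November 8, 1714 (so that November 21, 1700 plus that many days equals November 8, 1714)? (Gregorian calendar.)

5100

Nov 21, 1700 → Nov 21, 1701: 365 days.
Nov 21, 1701 → Nov 21, 1702: 365 days.
Nov 21, 1702 → Nov 21, 1703: 365 days.
Nov 21, 1703 → Nov 21, 1704: 366 days (Feb 29, 1704 is in that span).
Nov 21, 1704 → Nov 21, 1705: 365 days.
Nov 21, 1705 → Nov 21, 1706: 365 days.
Nov 21, 1706 → Nov 21, 1707: 365 days.
Nov 21, 1707 → Nov 21, 1708: 366 days (Feb 29, 1708 is in that span).
Nov 21, 1708 → Nov 21, 1709: 365 days.
Nov 21, 1709 → Nov 21, 1710: 365 days.
Nov 21, 1710 → Nov 21, 1711: 365 days.
Nov 21, 1711 → Nov 21, 1712: 366 days (Feb 29, 1712 is in that span).
Nov 21, 1712 → Nov 21, 1713: 365 days.
Nov 21, 1713 → Dec 21, 1713: 30 days (November has 30).
Dec 21, 1713 → Jan 21, 1714: 31 days (December has 31).
Jan 21, 1714 → Feb 21, 1714: 31 days (January has 31).
Feb 21, 1714 → Mar 21, 1714: 28 days (February has 28).
Mar 21, 1714 → Apr 21, 1714: 31 days (March has 31).
Apr 21, 1714 → May 21, 1714: 30 days (April has 30).
May 21, 1714 → Jun 21, 1714: 31 days (May has 31).
Jun 21, 1714 → Jul 21, 1714: 30 days (June has 30).
Jul 21, 1714 → Aug 21, 1714: 31 days (July has 31).
Aug 21, 1714 → Sep 21, 1714: 31 days (August has 31).
Sep 21, 1714 → Oct 21, 1714: 30 days (September has 30).
Oct 21, 1714 → Nov 8, 1714: 18 days.
Total: 5100 days.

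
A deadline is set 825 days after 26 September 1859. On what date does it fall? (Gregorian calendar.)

+366 (one year; includes Feb 29, 1860) → Sep 26, 1860 (459 left).
+365 (one year) → Sep 26, 1861 (94 left).
Sep has 30 days: +5 → Oct 1, 1861 (89 left).
Oct has 31 days: +31 → Nov 1, 1861 (58 left).
Nov has 30 days: +30 → Dec 1, 1861 (28 left).
+28 → Dec 29, 1861.

December 29, 1861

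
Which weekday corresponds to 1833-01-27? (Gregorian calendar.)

Doomsday rule: the anchor day for the 1800s is Friday. For year 33: 33÷12 = 2 r 9, and 9÷4 = 2, so 2+9+2 = 13.
Friday + 13 ≡ Thursday — that's 1833's doomsday.
In January the doomsday date is Jan 3 (1833 is not a leap year).
Jan 27 is 24 days after Jan 3; 24 mod 7 = 3, so Thursday + 3 = Sunday.

Sunday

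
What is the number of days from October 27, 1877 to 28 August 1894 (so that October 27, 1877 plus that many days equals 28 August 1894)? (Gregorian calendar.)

Oct 27, 1877 → Oct 27, 1878: 365 days.
Oct 27, 1878 → Oct 27, 1879: 365 days.
Oct 27, 1879 → Oct 27, 1880: 366 days (Feb 29, 1880 is in that span).
Oct 27, 1880 → Oct 27, 1881: 365 days.
Oct 27, 1881 → Oct 27, 1882: 365 days.
Oct 27, 1882 → Oct 27, 1883: 365 days.
Oct 27, 1883 → Oct 27, 1884: 366 days (Feb 29, 1884 is in that span).
Oct 27, 1884 → Oct 27, 1885: 365 days.
Oct 27, 1885 → Oct 27, 1886: 365 days.
Oct 27, 1886 → Oct 27, 1887: 365 days.
Oct 27, 1887 → Oct 27, 1888: 366 days (Feb 29, 1888 is in that span).
Oct 27, 1888 → Oct 27, 1889: 365 days.
Oct 27, 1889 → Oct 27, 1890: 365 days.
Oct 27, 1890 → Oct 27, 1891: 365 days.
Oct 27, 1891 → Oct 27, 1892: 366 days (Feb 29, 1892 is in that span).
Oct 27, 1892 → Oct 27, 1893: 365 days.
Oct 27, 1893 → Nov 27, 1893: 31 days (October has 31).
Nov 27, 1893 → Dec 27, 1893: 30 days (November has 30).
Dec 27, 1893 → Jan 27, 1894: 31 days (December has 31).
Jan 27, 1894 → Feb 27, 1894: 31 days (January has 31).
Feb 27, 1894 → Mar 27, 1894: 28 days (February has 28).
Mar 27, 1894 → Apr 27, 1894: 31 days (March has 31).
Apr 27, 1894 → May 27, 1894: 30 days (April has 30).
May 27, 1894 → Jun 27, 1894: 31 days (May has 31).
Jun 27, 1894 → Jul 27, 1894: 30 days (June has 30).
Jul 27, 1894 → Aug 27, 1894: 31 days (July has 31).
Aug 27, 1894 → Aug 28, 1894: 1 days.
Total: 6149 days.

6149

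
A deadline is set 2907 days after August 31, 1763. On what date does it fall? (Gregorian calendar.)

+366 (one year; includes Feb 29, 1764) → Aug 31, 1764 (2541 left).
+365 (one year) → Aug 31, 1765 (2176 left).
+365 (one year) → Aug 31, 1766 (1811 left).
+365 (one year) → Aug 31, 1767 (1446 left).
+366 (one year; includes Feb 29, 1768) → Aug 31, 1768 (1080 left).
+365 (one year) → Aug 31, 1769 (715 left).
+365 (one year) → Aug 31, 1770 (350 left).
Aug has 31 days: +1 → Sep 1, 1770 (349 left).
Sep has 30 days: +30 → Oct 1, 1770 (319 left).
Oct has 31 days: +31 → Nov 1, 1770 (288 left).
Nov has 30 days: +30 → Dec 1, 1770 (258 left).
Dec has 31 days: +31 → Jan 1, 1771 (227 left).
Jan has 31 days: +31 → Feb 1, 1771 (196 left).
Feb has 28 days: +28 → Mar 1, 1771 (168 left).
Mar has 31 days: +31 → Apr 1, 1771 (137 left).
Apr has 30 days: +30 → May 1, 1771 (107 left).
May has 31 days: +31 → Jun 1, 1771 (76 left).
Jun has 30 days: +30 → Jul 1, 1771 (46 left).
Jul has 31 days: +31 → Aug 1, 1771 (15 left).
+15 → Aug 16, 1771.

August 16, 1771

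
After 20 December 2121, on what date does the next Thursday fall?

December 25, 2121

Dec 20, 2121 is a Saturday.
From Saturday to the next Thursday is 5 days.
Dec 20, 2121 + 5 = Dec 25, 2121.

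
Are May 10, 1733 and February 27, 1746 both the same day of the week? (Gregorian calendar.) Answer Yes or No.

Yes

From May 10, 1733 to Feb 27, 1746 is 4676 days.
4676 mod 7 = 0, so they are the same weekday.
(May 10, 1733 is a Sunday; Feb 27, 1746 is a Sunday.)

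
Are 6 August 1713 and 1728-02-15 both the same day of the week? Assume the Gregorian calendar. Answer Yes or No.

From Aug 6, 1713 to Feb 15, 1728 is 5306 days.
5306 mod 7 = 0, so they are the same weekday.
(Aug 6, 1713 is a Sunday; Feb 15, 1728 is a Sunday.)

Yes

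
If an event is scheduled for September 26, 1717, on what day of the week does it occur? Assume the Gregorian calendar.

Sunday

Doomsday rule: the anchor day for the 1700s is Sunday. For year 17: 17÷12 = 1 r 5, and 5÷4 = 1, so 1+5+1 = 7.
Sunday + 7 ≡ Sunday — that's 1717's doomsday.
In September the doomsday date is Sep 5.
Sep 26 is 21 days after Sep 5; 21 mod 7 = 0, so Sunday + 0 = Sunday.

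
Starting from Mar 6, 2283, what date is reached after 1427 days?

+366 (one year; includes Feb 29, 2284) → Mar 6, 2284 (1061 left).
+365 (one year) → Mar 6, 2285 (696 left).
+365 (one year) → Mar 6, 2286 (331 left).
Mar has 31 days: +26 → Apr 1, 2286 (305 left).
Apr has 30 days: +30 → May 1, 2286 (275 left).
May has 31 days: +31 → Jun 1, 2286 (244 left).
Jun has 30 days: +30 → Jul 1, 2286 (214 left).
Jul has 31 days: +31 → Aug 1, 2286 (183 left).
Aug has 31 days: +31 → Sep 1, 2286 (152 left).
Sep has 30 days: +30 → Oct 1, 2286 (122 left).
Oct has 31 days: +31 → Nov 1, 2286 (91 left).
Nov has 30 days: +30 → Dec 1, 2286 (61 left).
Dec has 31 days: +31 → Jan 1, 2287 (30 left).
+30 → Jan 31, 2287.

January 31, 2287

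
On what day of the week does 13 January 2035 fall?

Doomsday rule: the anchor day for the 2000s is Tuesday. For year 35: 35÷12 = 2 r 11, and 11÷4 = 2, so 2+11+2 = 15.
Tuesday + 15 ≡ Wednesday — that's 2035's doomsday.
In January the doomsday date is Jan 3 (2035 is not a leap year).
Jan 13 is 10 days after Jan 3; 10 mod 7 = 3, so Wednesday + 3 = Saturday.

Saturday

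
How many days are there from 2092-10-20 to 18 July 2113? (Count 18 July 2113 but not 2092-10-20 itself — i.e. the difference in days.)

7575

Oct 20, 2092 → Oct 20, 2093: 365 days.
Oct 20, 2093 → Oct 20, 2094: 365 days.
Oct 20, 2094 → Oct 20, 2095: 365 days.
Oct 20, 2095 → Oct 20, 2096: 366 days (Feb 29, 2096 is in that span).
Oct 20, 2096 → Oct 20, 2097: 365 days.
Oct 20, 2097 → Oct 20, 2098: 365 days.
Oct 20, 2098 → Oct 20, 2099: 365 days.
Oct 20, 2099 → Oct 20, 2100: 365 days.
Oct 20, 2100 → Oct 20, 2101: 365 days.
Oct 20, 2101 → Oct 20, 2102: 365 days.
Oct 20, 2102 → Oct 20, 2103: 365 days.
Oct 20, 2103 → Oct 20, 2104: 366 days (Feb 29, 2104 is in that span).
Oct 20, 2104 → Oct 20, 2105: 365 days.
Oct 20, 2105 → Oct 20, 2106: 365 days.
Oct 20, 2106 → Oct 20, 2107: 365 days.
Oct 20, 2107 → Oct 20, 2108: 366 days (Feb 29, 2108 is in that span).
Oct 20, 2108 → Oct 20, 2109: 365 days.
Oct 20, 2109 → Oct 20, 2110: 365 days.
Oct 20, 2110 → Oct 20, 2111: 365 days.
Oct 20, 2111 → Oct 20, 2112: 366 days (Feb 29, 2112 is in that span).
Oct 20, 2112 → Nov 20, 2112: 31 days (October has 31).
Nov 20, 2112 → Dec 20, 2112: 30 days (November has 30).
Dec 20, 2112 → Jan 20, 2113: 31 days (December has 31).
Jan 20, 2113 → Feb 20, 2113: 31 days (January has 31).
Feb 20, 2113 → Mar 20, 2113: 28 days (February has 28).
Mar 20, 2113 → Apr 20, 2113: 31 days (March has 31).
Apr 20, 2113 → May 20, 2113: 30 days (April has 30).
May 20, 2113 → Jun 20, 2113: 31 days (May has 31).
Jun 20, 2113 → Jul 18, 2113: 28 days.
Total: 7575 days.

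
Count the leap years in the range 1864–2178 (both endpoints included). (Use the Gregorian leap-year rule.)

77

Multiples of 4 in [1864,2178]: 79.
Of those, multiples of 100: 3 (not leap unless ÷400).
Multiples of 400: 1.
Leap years = 79 − 3 + 1 = 77.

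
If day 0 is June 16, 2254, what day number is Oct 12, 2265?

Jun 16, 2254 → Jun 16, 2255: 365 days.
Jun 16, 2255 → Jun 16, 2256: 366 days (Feb 29, 2256 is in that span).
Jun 16, 2256 → Jun 16, 2257: 365 days.
Jun 16, 2257 → Jun 16, 2258: 365 days.
Jun 16, 2258 → Jun 16, 2259: 365 days.
Jun 16, 2259 → Jun 16, 2260: 366 days (Feb 29, 2260 is in that span).
Jun 16, 2260 → Jun 16, 2261: 365 days.
Jun 16, 2261 → Jun 16, 2262: 365 days.
Jun 16, 2262 → Jun 16, 2263: 365 days.
Jun 16, 2263 → Jun 16, 2264: 366 days (Feb 29, 2264 is in that span).
Jun 16, 2264 → Jun 16, 2265: 365 days.
Jun 16, 2265 → Jul 16, 2265: 30 days (June has 30).
Jul 16, 2265 → Aug 16, 2265: 31 days (July has 31).
Aug 16, 2265 → Sep 16, 2265: 31 days (August has 31).
Sep 16, 2265 → Oct 12, 2265: 26 days.
Total: 4136 days.

4136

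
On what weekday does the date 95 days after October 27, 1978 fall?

First find the weekday of Oct 27, 1978. Doomsday rule: the anchor day for the 1900s is Wednesday. For year 78: 78÷12 = 6 r 6, and 6÷4 = 1, so 6+6+1 = 13.
Wednesday + 13 ≡ Tuesday — that's 1978's doomsday.
In October the doomsday date is Oct 10.
Oct 27 is 17 days after Oct 10; 17 mod 7 = 3, so Tuesday + 3 = Friday.
95 mod 7 = 4, so 95 days after a Friday is Friday + 4 = Tuesday.

Tuesday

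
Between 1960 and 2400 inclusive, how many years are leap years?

Multiples of 4 in [1960,2400]: 111.
Of those, multiples of 100: 5 (not leap unless ÷400).
Multiples of 400: 2.
Leap years = 111 − 5 + 2 = 108.

108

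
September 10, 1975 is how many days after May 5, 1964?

4145

May 5, 1964 → May 5, 1965: 365 days.
May 5, 1965 → May 5, 1966: 365 days.
May 5, 1966 → May 5, 1967: 365 days.
May 5, 1967 → May 5, 1968: 366 days (Feb 29, 1968 is in that span).
May 5, 1968 → May 5, 1969: 365 days.
May 5, 1969 → May 5, 1970: 365 days.
May 5, 1970 → May 5, 1971: 365 days.
May 5, 1971 → May 5, 1972: 366 days (Feb 29, 1972 is in that span).
May 5, 1972 → May 5, 1973: 365 days.
May 5, 1973 → May 5, 1974: 365 days.
May 5, 1974 → May 5, 1975: 365 days.
May 5, 1975 → Jun 5, 1975: 31 days (May has 31).
Jun 5, 1975 → Jul 5, 1975: 30 days (June has 30).
Jul 5, 1975 → Aug 5, 1975: 31 days (July has 31).
Aug 5, 1975 → Sep 5, 1975: 31 days (August has 31).
Sep 5, 1975 → Sep 10, 1975: 5 days.
Total: 4145 days.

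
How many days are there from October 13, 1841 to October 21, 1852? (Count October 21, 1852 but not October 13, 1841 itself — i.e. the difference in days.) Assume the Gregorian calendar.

4026

Oct 13, 1841 → Oct 13, 1842: 365 days.
Oct 13, 1842 → Oct 13, 1843: 365 days.
Oct 13, 1843 → Oct 13, 1844: 366 days (Feb 29, 1844 is in that span).
Oct 13, 1844 → Oct 13, 1845: 365 days.
Oct 13, 1845 → Oct 13, 1846: 365 days.
Oct 13, 1846 → Oct 13, 1847: 365 days.
Oct 13, 1847 → Oct 13, 1848: 366 days (Feb 29, 1848 is in that span).
Oct 13, 1848 → Oct 13, 1849: 365 days.
Oct 13, 1849 → Oct 13, 1850: 365 days.
Oct 13, 1850 → Oct 13, 1851: 365 days.
Oct 13, 1851 → Nov 13, 1851: 31 days (October has 31).
Nov 13, 1851 → Dec 13, 1851: 30 days (November has 30).
Dec 13, 1851 → Jan 13, 1852: 31 days (December has 31).
Jan 13, 1852 → Feb 13, 1852: 31 days (January has 31).
Feb 13, 1852 → Mar 13, 1852: 29 days (February has 29).
Mar 13, 1852 → Apr 13, 1852: 31 days (March has 31).
Apr 13, 1852 → May 13, 1852: 30 days (April has 30).
May 13, 1852 → Jun 13, 1852: 31 days (May has 31).
Jun 13, 1852 → Jul 13, 1852: 30 days (June has 30).
Jul 13, 1852 → Aug 13, 1852: 31 days (July has 31).
Aug 13, 1852 → Sep 13, 1852: 31 days (August has 31).
Sep 13, 1852 → Oct 13, 1852: 30 days (September has 30).
Oct 13, 1852 → Oct 21, 1852: 8 days.
Total: 4026 days.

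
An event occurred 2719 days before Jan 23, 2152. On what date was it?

August 13, 2144

−365 (one year) → Jan 23, 2151 (2354 left).
−365 (one year) → Jan 23, 2150 (1989 left).
−365 (one year) → Jan 23, 2149 (1624 left).
−366 (one year; includes Feb 29, 2148) → Jan 23, 2148 (1258 left).
−365 (one year) → Jan 23, 2147 (893 left).
−365 (one year) → Jan 23, 2146 (528 left).
−365 (one year) → Jan 23, 2145 (163 left).
−23 → Dec 31, 2144 (end of Dec, 31 days; 140 left).
−31 → Nov 30, 2144 (end of Nov, 30 days; 109 left).
−30 → Oct 31, 2144 (end of Oct, 31 days; 79 left).
−31 → Sep 30, 2144 (end of Sep, 30 days; 48 left).
−30 → Aug 31, 2144 (end of Aug, 31 days; 18 left).
−18 → Aug 13, 2144.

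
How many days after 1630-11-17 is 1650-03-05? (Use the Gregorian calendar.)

7048

Nov 17, 1630 → Nov 17, 1631: 365 days.
Nov 17, 1631 → Nov 17, 1632: 366 days (Feb 29, 1632 is in that span).
Nov 17, 1632 → Nov 17, 1633: 365 days.
Nov 17, 1633 → Nov 17, 1634: 365 days.
Nov 17, 1634 → Nov 17, 1635: 365 days.
Nov 17, 1635 → Nov 17, 1636: 366 days (Feb 29, 1636 is in that span).
Nov 17, 1636 → Nov 17, 1637: 365 days.
Nov 17, 1637 → Nov 17, 1638: 365 days.
Nov 17, 1638 → Nov 17, 1639: 365 days.
Nov 17, 1639 → Nov 17, 1640: 366 days (Feb 29, 1640 is in that span).
Nov 17, 1640 → Nov 17, 1641: 365 days.
Nov 17, 1641 → Nov 17, 1642: 365 days.
Nov 17, 1642 → Nov 17, 1643: 365 days.
Nov 17, 1643 → Nov 17, 1644: 366 days (Feb 29, 1644 is in that span).
Nov 17, 1644 → Nov 17, 1645: 365 days.
Nov 17, 1645 → Nov 17, 1646: 365 days.
Nov 17, 1646 → Nov 17, 1647: 365 days.
Nov 17, 1647 → Nov 17, 1648: 366 days (Feb 29, 1648 is in that span).
Nov 17, 1648 → Nov 17, 1649: 365 days.
Nov 17, 1649 → Dec 17, 1649: 30 days (November has 30).
Dec 17, 1649 → Jan 17, 1650: 31 days (December has 31).
Jan 17, 1650 → Feb 17, 1650: 31 days (January has 31).
Feb 17, 1650 → Mar 5, 1650: 16 days.
Total: 7048 days.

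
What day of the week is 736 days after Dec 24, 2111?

First find the weekday of Dec 24, 2111. Doomsday rule: the anchor day for the 2100s is Sunday. For year 11: 11÷12 = 0 r 11, and 11÷4 = 2, so 0+11+2 = 13.
Sunday + 13 ≡ Saturday — that's 2111's doomsday.
In December the doomsday date is Dec 12.
Dec 24 is 12 days after Dec 12; 12 mod 7 = 5, so Saturday + 5 = Thursday.
736 mod 7 = 1, so 736 days after a Thursday is Thursday + 1 = Friday.

Friday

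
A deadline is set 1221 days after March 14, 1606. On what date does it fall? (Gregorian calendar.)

+365 (one year) → Mar 14, 1607 (856 left).
+366 (one year; includes Feb 29, 1608) → Mar 14, 1608 (490 left).
+365 (one year) → Mar 14, 1609 (125 left).
Mar has 31 days: +18 → Apr 1, 1609 (107 left).
Apr has 30 days: +30 → May 1, 1609 (77 left).
May has 31 days: +31 → Jun 1, 1609 (46 left).
Jun has 30 days: +30 → Jul 1, 1609 (16 left).
+16 → Jul 17, 1609.

July 17, 1609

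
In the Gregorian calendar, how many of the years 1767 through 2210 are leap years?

Multiples of 4 in [1767,2210]: 111.
Of those, multiples of 100: 5 (not leap unless ÷400).
Multiples of 400: 1.
Leap years = 111 − 5 + 1 = 107.

107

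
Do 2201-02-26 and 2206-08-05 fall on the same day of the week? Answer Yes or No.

From Feb 26, 2201 to Aug 5, 2206 is 1986 days.
1986 mod 7 = 5, so they are different weekdays.
(Feb 26, 2201 is a Thursday; Aug 5, 2206 is a Tuesday.)

No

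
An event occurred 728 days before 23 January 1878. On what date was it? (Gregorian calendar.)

−365 (one year) → Jan 23, 1877 (363 left).
−23 → Dec 31, 1876 (end of Dec, 31 days; 340 left).
−31 → Nov 30, 1876 (end of Nov, 30 days; 309 left).
−30 → Oct 31, 1876 (end of Oct, 31 days; 279 left).
−31 → Sep 30, 1876 (end of Sep, 30 days; 248 left).
−30 → Aug 31, 1876 (end of Aug, 31 days; 218 left).
−31 → Jul 31, 1876 (end of Jul, 31 days; 187 left).
−31 → Jun 30, 1876 (end of Jun, 30 days; 156 left).
−30 → May 31, 1876 (end of May, 31 days; 126 left).
−31 → Apr 30, 1876 (end of Apr, 30 days; 95 left).
−30 → Mar 31, 1876 (end of Mar, 31 days; 65 left).
−31 → Feb 29, 1876 (end of Feb, 29 days; 34 left).
−29 → Jan 31, 1876 (end of Jan, 31 days; 5 left).
−5 → Jan 26, 1876.

January 26, 1876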